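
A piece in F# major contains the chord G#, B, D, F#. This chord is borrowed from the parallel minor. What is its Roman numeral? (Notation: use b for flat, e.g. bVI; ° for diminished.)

iiø7

G# is scale degree 2 in F# major. The diatonic chord on degree 2 would be G#m (ii), but G#–B–D–F# is the half-diminished-seventh chord from F# minor. As a borrowed chord it is labeled iiø7.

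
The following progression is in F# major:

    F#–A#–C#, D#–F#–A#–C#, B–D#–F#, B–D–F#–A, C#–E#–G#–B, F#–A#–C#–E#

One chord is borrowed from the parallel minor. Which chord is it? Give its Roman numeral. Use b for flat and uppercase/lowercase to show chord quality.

F# major has the diatonic set F#, G#m, A#m, B, C#, D#m, E#dim. F#–A#–C# = F#, D#–F#–A#–C# = D#m7, B–D#–F# = B, C#–E#–G#–B = C#7 and F#–A#–C#–E# = F#maj7 are all diatonic. B–D–F#–A is not: scale degree 4 in F# major carries B (IV). In F# minor the chord on that degree is Bm7, so here it functions as iv7, borrowed from the parallel minor.

iv7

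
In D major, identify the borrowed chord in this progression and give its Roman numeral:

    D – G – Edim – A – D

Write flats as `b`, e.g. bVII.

In D major the diatonic chords are D, Em, F#m, G, A, Bm, C#dim. D, G and A all belong to that set. But Edim (E–G–Bb) is foreign: the diatonic ii on degree 2 is Em, whereas Edim comes from D minor. It is labeled ii°.

ii°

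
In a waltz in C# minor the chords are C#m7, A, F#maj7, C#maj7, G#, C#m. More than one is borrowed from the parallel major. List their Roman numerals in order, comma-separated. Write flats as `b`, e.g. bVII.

C# minor has the diatonic set C#m, D#dim, E, F#m, G#, A, B (with V from harmonic minor). Of the given chords, C#m7, A, G# and C#m are diatonic. F#maj7 (F#–A#–C#–E#) doesn't fit — on degree 4 C# minor would have F#m (iv). F#maj7 is the degree-4 chord of C# major, so it is the borrowed IVmaj7. C#maj7 (C#–E#–G#–B#) is not: scale degree 1 in C# minor carries C#m (i). In C# major the chord on that degree is C#maj7, so here it functions as Imaj7, borrowed from the parallel major.

IVmaj7, Imaj7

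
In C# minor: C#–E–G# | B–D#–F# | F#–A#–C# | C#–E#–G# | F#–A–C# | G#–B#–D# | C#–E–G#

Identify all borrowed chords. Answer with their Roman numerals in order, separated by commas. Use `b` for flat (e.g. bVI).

IV, I

C# minor has the diatonic set C#m, D#dim, E, F#m, G#, A, B (with V from harmonic minor). C#–E–G# = C#m, B–D#–F# = B, F#–A–C# = F#m and G#–B#–D# = G# all belong to that set. F#–A#–C# doesn't fit — on degree 4 C# minor would have F#m (iv). F# is the degree-4 chord of C# major, so it is the borrowed IV. C#–E#–G# is not: scale degree 1 in C# minor carries C#m (i). In C# major the chord on that degree is C#, so here it functions as I, borrowed from the parallel major.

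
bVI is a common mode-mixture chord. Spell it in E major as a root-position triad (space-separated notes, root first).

C E G

The root of bVI is the lowered 6th degree: C# becomes C. In E minor the chord on C is C–E–G.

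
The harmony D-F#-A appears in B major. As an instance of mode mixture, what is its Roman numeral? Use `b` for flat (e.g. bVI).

In B major scale degree 3 is D#; D is its lowered form, from B minor. Diatonically B major has D#m (iii) on that degree; D–F#–A is instead the major chord native to B minor, so it takes the label bIII.

bIII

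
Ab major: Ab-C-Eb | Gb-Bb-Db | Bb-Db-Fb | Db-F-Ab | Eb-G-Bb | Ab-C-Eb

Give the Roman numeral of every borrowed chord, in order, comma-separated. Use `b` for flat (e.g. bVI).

Ab major has the diatonic set Ab, Bbm, Cm, Db, Eb, Fm, Gdim. Of the given chords, Ab–C–Eb = Ab, Db–F–Ab = Db and Eb–G–Bb = Eb are diatonic. Gb–Bb–Db is not: scale degree 7 in Ab major carries Gdim (vii°). In Ab minor the chord on that degree is Gb, so here it functions as bVII, borrowed from the parallel minor. Bb–Db–Fb doesn't fit — on degree 2 Ab major would have Bbm (ii). Bbdim is the degree-2 chord of Ab minor, so it is the borrowed ii°.

bVII, ii°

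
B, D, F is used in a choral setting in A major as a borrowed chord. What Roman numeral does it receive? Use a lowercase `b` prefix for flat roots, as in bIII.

ii°

B is scale degree 2 in A major. Diatonically A major has Bm (ii) on that degree; B–D–F is instead the diminished chord native to A minor, so it takes the label ii°.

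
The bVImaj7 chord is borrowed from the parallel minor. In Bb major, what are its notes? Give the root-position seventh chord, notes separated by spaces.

Gb Bb Db F

bVImaj7 is built on the lowered scale degree 6. In Bb major degree 6 is G; lowered it becomes Gb. Stacking thirds in Bb minor on Gb gives Gb–Bb–Db–F.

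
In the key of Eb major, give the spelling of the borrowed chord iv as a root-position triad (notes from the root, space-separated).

The root, Ab, is scale degree 4 — the same note in Eb major and Eb minor; only the chord quality changes. Stacking thirds in Eb minor on Ab gives Ab–Cb–Eb.

Ab Cb Eb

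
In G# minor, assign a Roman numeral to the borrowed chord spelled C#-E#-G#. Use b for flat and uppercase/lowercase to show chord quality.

IV

C# is scale degree 4 in G# minor. Diatonically G# minor has C#m (iv) on that degree; C#–E#–G# is instead the major chord native to G# major, so it takes the label IV.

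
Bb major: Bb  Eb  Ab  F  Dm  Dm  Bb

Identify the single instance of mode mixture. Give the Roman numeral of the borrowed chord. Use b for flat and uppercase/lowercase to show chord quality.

bVII

The diatonic triads in Bb major are Bb, Cm, Dm, Eb, F, Gm, Adim. Bb, Eb, F and Dm are all diatonic. Ab (Ab–C–Eb) is not: scale degree 7 in Bb major carries Adim (vii°). In Bb minor the chord on that degree is Ab, so here it functions as bVII, borrowed from the parallel minor.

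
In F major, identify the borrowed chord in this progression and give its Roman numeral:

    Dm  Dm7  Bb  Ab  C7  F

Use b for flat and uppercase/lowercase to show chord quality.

bIII

F major has the diatonic set F, Gm, Am, Bb, C, Dm, Edim. Dm, Dm7, Bb, C7 and F are all diatonic. Ab (Ab–C–Eb) is not: scale degree 3 in F major carries Am (iii). In F minor the chord on that degree is Ab, so here it functions as bIII, borrowed from the parallel minor.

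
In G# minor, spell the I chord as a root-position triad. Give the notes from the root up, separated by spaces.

The root, G#, is scale degree 1 — the same note in G# minor and G# major; only the chord quality changes. In G# major the chord on G# is G#–B#–D#.

G# B# D#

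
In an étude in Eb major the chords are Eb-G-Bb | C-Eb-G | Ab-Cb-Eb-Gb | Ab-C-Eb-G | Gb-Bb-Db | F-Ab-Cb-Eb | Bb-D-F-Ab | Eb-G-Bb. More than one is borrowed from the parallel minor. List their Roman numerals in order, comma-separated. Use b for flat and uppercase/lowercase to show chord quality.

Eb major has the diatonic set Eb, Fm, Gm, Ab, Bb, Cm, Ddim. Of the given chords, Eb–G–Bb = Eb, C–Eb–G = Cm, Ab–C–Eb–G = Abmaj7 and Bb–D–F–Ab = Bb7 are diatonic. Ab–Cb–Eb–Gb is not: scale degree 4 in Eb major carries Ab (IV). In Eb minor the chord on that degree is Abm7, so here it functions as iv7, borrowed from the parallel minor. Gb–Bb–Db is not: scale degree 3 in Eb major carries Gm (iii). In Eb minor the chord on that degree is Gb, so here it functions as bIII, borrowed from the parallel minor. But F–Ab–Cb–Eb is foreign: the diatonic ii on degree 2 is Fm, whereas Fm7b5 comes from Eb minor. It is labeled iiø7.

iv7, bIII, iiø7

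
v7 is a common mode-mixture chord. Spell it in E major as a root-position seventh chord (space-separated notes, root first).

v7 is built on scale degree 5, which is B in both E major and its parallel. In E minor the chord on B is B–D–F#–A.

B D F# A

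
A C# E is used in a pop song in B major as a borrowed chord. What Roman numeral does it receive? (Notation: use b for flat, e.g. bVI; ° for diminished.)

The root A is the lowered 7th scale degree — diatonically B major has A# there. The diatonic chord on degree 7 would be A#dim (vii°), but A–C#–E is the major chord from B minor. As a borrowed chord it is labeled bVII.

bVII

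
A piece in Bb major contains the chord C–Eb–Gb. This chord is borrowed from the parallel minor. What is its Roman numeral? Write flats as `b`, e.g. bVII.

The root C is the diatonic 2nd degree of Bb major; the borrowing shows in the chord quality. Diatonically Bb major has Cm (ii) on that degree; C–Eb–Gb is instead the diminished chord native to Bb minor, so it takes the label ii°.

ii°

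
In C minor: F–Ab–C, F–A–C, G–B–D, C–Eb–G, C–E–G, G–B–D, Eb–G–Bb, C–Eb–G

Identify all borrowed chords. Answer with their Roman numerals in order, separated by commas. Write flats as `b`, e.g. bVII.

The diatonic triads in C minor (with V from harmonic minor) are Cm, Ddim, Eb, Fm, G, Ab, Bb. F–Ab–C = Fm, G–B–D = G, C–Eb–G = Cm and Eb–G–Bb = Eb are all diatonic. But F–A–C is foreign: the diatonic iv on degree 4 is Fm, whereas F comes from C major. It is labeled IV. C–E–G is not: scale degree 1 in C minor carries Cm (i). In C major the chord on that degree is C, so here it functions as I, borrowed from the parallel major.

IV, I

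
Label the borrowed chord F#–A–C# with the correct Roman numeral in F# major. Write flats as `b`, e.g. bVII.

The root F# is the diatonic 1st degree of F# major; the borrowing shows in the chord quality. F#–A–C# is a minor chord — the form found in F# minor, not the diatonic I (F#). Borrowed into F# major it is written i.

i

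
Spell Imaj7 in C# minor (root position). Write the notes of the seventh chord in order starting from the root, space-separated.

C# E# G# B#

The root, C#, is scale degree 1 — the same note in C# minor and C# major; only the chord quality changes. In C# major the chord on C# is C#–E#–G#–B#.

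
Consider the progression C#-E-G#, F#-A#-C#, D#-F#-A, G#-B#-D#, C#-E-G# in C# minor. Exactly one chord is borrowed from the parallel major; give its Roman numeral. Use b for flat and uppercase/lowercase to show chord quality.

The diatonic triads in C# minor (with V from harmonic minor) are C#m, D#dim, E, F#m, G#, A, B. Of the given chords, C#–E–G# = C#m, D#–F#–A = D#dim and G#–B#–D# = G# are diatonic. F#–A#–C# is not: scale degree 4 in C# minor carries F#m (iv). In C# major the chord on that degree is F#, so here it functions as IV, borrowed from the parallel major.

IV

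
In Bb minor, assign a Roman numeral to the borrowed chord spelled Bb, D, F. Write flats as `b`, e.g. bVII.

I

Bb is scale degree 1 in Bb minor. The diatonic chord on degree 1 would be Bbm (i), but Bb–D–F is the major chord from Bb major. As a borrowed chord it is labeled I.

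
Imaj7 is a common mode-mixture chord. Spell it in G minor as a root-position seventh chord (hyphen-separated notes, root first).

G-B-D-F#

The root, G, is scale degree 1 — the same note in G minor and G major; only the chord quality changes. Stacking thirds in G major on G gives G–B–D–F#.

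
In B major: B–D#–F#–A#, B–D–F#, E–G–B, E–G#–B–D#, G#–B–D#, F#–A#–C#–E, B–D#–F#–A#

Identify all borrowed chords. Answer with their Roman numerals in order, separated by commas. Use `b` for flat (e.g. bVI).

In B major the diatonic chords are B, C#m, D#m, E, F#, G#m, A#dim. B–D#–F#–A# = Bmaj7, E–G#–B–D# = Emaj7, G#–B–D# = G#m and F#–A#–C#–E = F#7 all belong to that set. But B–D–F# is foreign: the diatonic I on degree 1 is B, whereas Bm comes from B minor. It is labeled i. E–G–B doesn't fit — on degree 4 B major would have E (IV). Em is the degree-4 chord of B minor, so it is the borrowed iv.

i, iv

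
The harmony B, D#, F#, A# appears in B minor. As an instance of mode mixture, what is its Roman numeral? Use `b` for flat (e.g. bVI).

B is scale degree 1 in B minor. B–D#–F#–A# is a major-seventh chord — the form found in B major, not the diatonic i (Bm). Borrowed into B minor it is written Imaj7.

Imaj7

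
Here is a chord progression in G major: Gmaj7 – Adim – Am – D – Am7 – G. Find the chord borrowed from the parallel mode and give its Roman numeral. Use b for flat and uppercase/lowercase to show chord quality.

ii°

G major has the diatonic set G, Am, Bm, C, D, Em, F#dim. Of the given chords, Gmaj7, Am, D, Am7 and G are diatonic. Adim (A–C–Eb) is not: scale degree 2 in G major carries Am (ii). In G minor the chord on that degree is Adim, so here it functions as ii°, borrowed from the parallel minor.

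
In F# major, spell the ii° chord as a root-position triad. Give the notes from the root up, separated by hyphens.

The root, G#, is scale degree 2 — the same note in F# major and F# minor; only the chord quality changes. Stacking thirds in F# minor on G# gives G#–B–D.

G#-B-D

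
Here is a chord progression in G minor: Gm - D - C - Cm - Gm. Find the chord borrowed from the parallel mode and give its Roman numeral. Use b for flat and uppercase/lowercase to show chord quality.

The diatonic triads in G minor (with V from harmonic minor) are Gm, Adim, Bb, Cm, D, Eb, F. Gm, D and Cm are all diatonic. But C (C–E–G) is foreign: the diatonic iv on degree 4 is Cm, whereas C comes from G major. It is labeled IV.

IV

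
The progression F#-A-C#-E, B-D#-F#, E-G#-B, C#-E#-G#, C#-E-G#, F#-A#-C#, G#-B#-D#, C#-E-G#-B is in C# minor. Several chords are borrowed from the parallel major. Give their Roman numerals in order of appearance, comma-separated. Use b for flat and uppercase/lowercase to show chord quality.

C# minor has the diatonic set C#m, D#dim, E, F#m, G#, A, B (with V from harmonic minor). Of the given chords, F#–A–C#–E = F#m7, B–D#–F# = B, E–G#–B = E, C#–E–G# = C#m, G#–B#–D# = G# and C#–E–G#–B = C#m7 are diatonic. C#–E#–G# is not: scale degree 1 in C# minor carries C#m (i). In C# major the chord on that degree is C#, so here it functions as I, borrowed from the parallel major. F#–A#–C# is not: scale degree 4 in C# minor carries F#m (iv). In C# major the chord on that degree is F#, so here it functions as IV, borrowed from the parallel major.

I, IV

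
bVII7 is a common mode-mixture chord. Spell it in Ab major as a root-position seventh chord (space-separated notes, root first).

Gb Bb Db Fb

bVII7 is built on the lowered scale degree 7. In Ab major degree 7 is G; lowered it becomes Gb. Stacking thirds in Ab minor on Gb gives Gb–Bb–Db–Fb.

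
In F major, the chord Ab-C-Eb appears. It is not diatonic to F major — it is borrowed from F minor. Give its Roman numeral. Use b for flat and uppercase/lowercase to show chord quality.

In F major scale degree 3 is A; Ab is its lowered form, from F minor. Ab–C–Eb is a major chord — the form found in F minor, not the diatonic iii (Am). Borrowed into F major it is written bIII.

bIII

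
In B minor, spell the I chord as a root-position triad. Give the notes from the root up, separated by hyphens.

I is built on scale degree 1, which is B in both B minor and its parallel. Building the major chord from the parallel major on B: B–D#–F#.

B-D#-F#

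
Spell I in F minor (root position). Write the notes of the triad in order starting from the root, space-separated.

I is built on scale degree 1, which is F in both F minor and its parallel. Stacking thirds in F major on F gives F–A–C.

F A C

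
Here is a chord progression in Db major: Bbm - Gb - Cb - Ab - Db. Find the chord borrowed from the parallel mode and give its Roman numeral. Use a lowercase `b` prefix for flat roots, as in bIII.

bVII

The diatonic triads in Db major are Db, Ebm, Fm, Gb, Ab, Bbm, Cdim. Bbm, Gb, Ab and Db are all diatonic. But Cb (Cb–Eb–Gb) is foreign: the diatonic vii° on degree 7 is Cdim, whereas Cb comes from Db minor. It is labeled bVII.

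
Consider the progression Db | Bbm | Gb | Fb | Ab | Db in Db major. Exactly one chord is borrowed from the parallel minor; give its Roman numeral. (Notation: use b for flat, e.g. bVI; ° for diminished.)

In Db major the diatonic chords are Db, Ebm, Fm, Gb, Ab, Bbm, Cdim. Db, Bbm, Gb and Ab all belong to that set. But Fb (Fb–Ab–Cb) is foreign: the diatonic iii on degree 3 is Fm, whereas Fb comes from Db minor. It is labeled bIII.

bIII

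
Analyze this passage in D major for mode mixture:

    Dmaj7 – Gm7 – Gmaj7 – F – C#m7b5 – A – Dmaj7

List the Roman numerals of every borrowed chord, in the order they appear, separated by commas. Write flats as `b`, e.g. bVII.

D major has the diatonic set D, Em, F#m, G, A, Bm, C#dim. Of the given chords, Dmaj7, Gmaj7, C#m7b5 and A are diatonic. But Gm7 (G–Bb–D–F) is foreign: the diatonic IV on degree 4 is G, whereas Gm7 comes from D minor. It is labeled iv7. But F (F–A–C) is foreign: the diatonic iii on degree 3 is F#m, whereas F comes from D minor. It is labeled bIII.

iv7, bIII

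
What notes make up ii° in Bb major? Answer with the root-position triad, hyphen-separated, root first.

The root, C, is scale degree 2 — the same note in Bb major and Bb minor; only the chord quality changes. Building the diminished chord from the parallel minor on C: C–Eb–Gb.

C-Eb-Gb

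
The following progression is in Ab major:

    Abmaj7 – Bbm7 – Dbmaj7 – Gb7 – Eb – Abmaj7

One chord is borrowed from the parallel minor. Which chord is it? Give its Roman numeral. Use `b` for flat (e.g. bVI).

bVII7

Ab major has the diatonic set Ab, Bbm, Cm, Db, Eb, Fm, Gdim. Abmaj7, Bbm7, Dbmaj7 and Eb are all diatonic. Gb7 (Gb–Bb–Db–Fb) is not: scale degree 7 in Ab major carries Gdim (vii°). In Ab minor the chord on that degree is Gb7, so here it functions as bVII7, borrowed from the parallel minor.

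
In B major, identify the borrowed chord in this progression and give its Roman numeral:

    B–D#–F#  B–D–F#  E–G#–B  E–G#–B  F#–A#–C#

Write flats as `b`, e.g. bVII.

i

In B major the diatonic chords are B, C#m, D#m, E, F#, G#m, A#dim. B–D#–F# = B, E–G#–B = E and F#–A#–C# = F# all belong to that set. B–D–F# is not: scale degree 1 in B major carries B (I). In B minor the chord on that degree is Bm, so here it functions as i, borrowed from the parallel minor.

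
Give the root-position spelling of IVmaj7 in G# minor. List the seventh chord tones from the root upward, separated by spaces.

The root, C#, is scale degree 4 — the same note in G# minor and G# major; only the chord quality changes. Building the major-seventh chord from the parallel major on C#: C#–E#–G#–B#.

C# E# G# B#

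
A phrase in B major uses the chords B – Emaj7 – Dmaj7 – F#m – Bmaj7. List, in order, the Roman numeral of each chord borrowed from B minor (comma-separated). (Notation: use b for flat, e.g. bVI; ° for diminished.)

bIIImaj7, v

B major has the diatonic set B, C#m, D#m, E, F#, G#m, A#dim. B, Emaj7 and Bmaj7 all belong to that set. But Dmaj7 (D–F#–A–C#) is foreign: the diatonic iii on degree 3 is D#m, whereas Dmaj7 comes from B minor. It is labeled bIIImaj7. F#m (F#–A–C#) is not: scale degree 5 in B major carries F# (V). In B minor the chord on that degree is F#m, so here it functions as v, borrowed from the parallel minor.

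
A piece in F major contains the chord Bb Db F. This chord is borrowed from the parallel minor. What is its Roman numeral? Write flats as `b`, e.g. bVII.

iv

The root Bb is the diatonic 4th degree of F major; the borrowing shows in the chord quality. Bb–Db–F is a minor chord — the form found in F minor, not the diatonic IV (Bb). Borrowed into F major it is written iv.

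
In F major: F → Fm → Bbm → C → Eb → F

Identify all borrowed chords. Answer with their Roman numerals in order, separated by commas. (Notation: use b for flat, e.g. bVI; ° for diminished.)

The diatonic triads in F major are F, Gm, Am, Bb, C, Dm, Edim. Of the given chords, F and C are diatonic. But Fm (F–Ab–C) is foreign: the diatonic I on degree 1 is F, whereas Fm comes from F minor. It is labeled i. Bbm (Bb–Db–F) is not: scale degree 4 in F major carries Bb (IV). In F minor the chord on that degree is Bbm, so here it functions as iv, borrowed from the parallel minor. Eb (Eb–G–Bb) is not: scale degree 7 in F major carries Edim (vii°). In F minor the chord on that degree is Eb, so here it functions as bVII, borrowed from the parallel minor.

i, iv, bVII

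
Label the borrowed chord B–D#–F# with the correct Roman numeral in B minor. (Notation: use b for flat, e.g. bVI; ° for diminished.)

B is scale degree 1 in B minor. The diatonic chord on degree 1 would be Bm (i), but B–D#–F# is the major chord from B major. As a borrowed chord it is labeled I.

I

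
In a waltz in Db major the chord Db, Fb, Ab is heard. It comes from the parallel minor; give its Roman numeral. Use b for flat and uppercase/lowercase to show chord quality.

The root Db is the diatonic 1st degree of Db major; the borrowing shows in the chord quality. The diatonic chord on degree 1 would be Db (I), but Db–Fb–Ab is the minor chord from Db minor. As a borrowed chord it is labeled i.

i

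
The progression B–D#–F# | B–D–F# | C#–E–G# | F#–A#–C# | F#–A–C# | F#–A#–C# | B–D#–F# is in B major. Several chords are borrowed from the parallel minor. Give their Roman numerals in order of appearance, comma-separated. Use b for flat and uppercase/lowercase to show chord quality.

B major has the diatonic set B, C#m, D#m, E, F#, G#m, A#dim. Of the given chords, B–D#–F# = B, C#–E–G# = C#m and F#–A#–C# = F# are diatonic. But B–D–F# is foreign: the diatonic I on degree 1 is B, whereas Bm comes from B minor. It is labeled i. But F#–A–C# is foreign: the diatonic V on degree 5 is F#, whereas F#m comes from B minor. It is labeled v.

i, v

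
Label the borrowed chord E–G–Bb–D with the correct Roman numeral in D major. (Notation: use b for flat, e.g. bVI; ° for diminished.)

iiø7

E is scale degree 2 in D major. E–G–Bb–D is a half-diminished-seventh chord — the form found in D minor, not the diatonic ii (Em). Borrowed into D major it is written iiø7.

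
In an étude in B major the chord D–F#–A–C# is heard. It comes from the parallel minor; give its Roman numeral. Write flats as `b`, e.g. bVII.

bIIImaj7

In B major scale degree 3 is D#; D is its lowered form, from B minor. The diatonic chord on degree 3 would be D#m (iii), but D–F#–A–C# is the major-seventh chord from B minor. As a borrowed chord it is labeled bIIImaj7.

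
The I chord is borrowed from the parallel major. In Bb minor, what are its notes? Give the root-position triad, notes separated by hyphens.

Bb-D-F

The root, Bb, is scale degree 1 — the same note in Bb minor and Bb major; only the chord quality changes. In Bb major the chord on Bb is Bb–D–F.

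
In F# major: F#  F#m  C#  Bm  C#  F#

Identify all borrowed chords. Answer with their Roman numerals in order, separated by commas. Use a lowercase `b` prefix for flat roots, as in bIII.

i, iv

F# major has the diatonic set F#, G#m, A#m, B, C#, D#m, E#dim. F# and C# are both diatonic. F#m (F#–A–C#) doesn't fit — on degree 1 F# major would have F# (I). F#m is the degree-1 chord of F# minor, so it is the borrowed i. But Bm (B–D–F#) is foreign: the diatonic IV on degree 4 is B, whereas Bm comes from F# minor. It is labeled iv.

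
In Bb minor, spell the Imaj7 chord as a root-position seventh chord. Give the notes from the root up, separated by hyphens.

The root, Bb, is scale degree 1 — the same note in Bb minor and Bb major; only the chord quality changes. Stacking thirds in Bb major on Bb gives Bb–D–F–A.

Bb-D-F-A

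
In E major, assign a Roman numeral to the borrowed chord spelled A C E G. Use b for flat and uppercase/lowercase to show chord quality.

A is scale degree 4 in E major. A–C–E–G is a minor-seventh chord — the form found in E minor, not the diatonic IV (A). Borrowed into E major it is written iv7.

iv7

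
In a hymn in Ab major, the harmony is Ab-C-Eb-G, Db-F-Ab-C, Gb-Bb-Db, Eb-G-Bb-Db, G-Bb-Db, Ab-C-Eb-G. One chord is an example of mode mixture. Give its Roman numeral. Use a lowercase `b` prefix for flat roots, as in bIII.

The diatonic triads in Ab major are Ab, Bbm, Cm, Db, Eb, Fm, Gdim. Of the given chords, Ab–C–Eb–G = Abmaj7, Db–F–Ab–C = Dbmaj7, Eb–G–Bb–Db = Eb7 and G–Bb–Db = Gdim are diatonic. But Gb–Bb–Db is foreign: the diatonic vii° on degree 7 is Gdim, whereas Gb comes from Ab minor. It is labeled bVII.

bVII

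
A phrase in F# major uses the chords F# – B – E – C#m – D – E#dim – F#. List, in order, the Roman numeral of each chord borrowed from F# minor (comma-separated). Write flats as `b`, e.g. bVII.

bVII, v, bVI

The diatonic triads in F# major are F#, G#m, A#m, B, C#, D#m, E#dim. Of the given chords, F#, B and E#dim are diatonic. E (E–G#–B) is not: scale degree 7 in F# major carries E#dim (vii°). In F# minor the chord on that degree is E, so here it functions as bVII, borrowed from the parallel minor. C#m (C#–E–G#) is not: scale degree 5 in F# major carries C# (V). In F# minor the chord on that degree is C#m, so here it functions as v, borrowed from the parallel minor. D (D–F#–A) is not: scale degree 6 in F# major carries D#m (vi). In F# minor the chord on that degree is D, so here it functions as bVI, borrowed from the parallel minor.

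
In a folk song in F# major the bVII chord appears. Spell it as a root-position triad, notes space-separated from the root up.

Scale degree 7 in F# major is E#. bVII uses the lowered form, E, taken from F# minor. Stacking thirds in F# minor on E gives E–G#–B.

E G# B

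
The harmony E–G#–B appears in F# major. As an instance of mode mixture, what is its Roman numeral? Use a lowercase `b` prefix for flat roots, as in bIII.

E is the lowered form of scale degree 7 in F# major (the diatonic degree 7 is E#). The diatonic chord on degree 7 would be E#dim (vii°), but E–G#–B is the major chord from F# minor. As a borrowed chord it is labeled bVII.

bVII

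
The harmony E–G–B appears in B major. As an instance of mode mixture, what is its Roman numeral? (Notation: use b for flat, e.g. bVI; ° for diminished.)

E is scale degree 4 in B major. E–G–B is a minor chord — the form found in B minor, not the diatonic IV (E). Borrowed into B major it is written iv.

iv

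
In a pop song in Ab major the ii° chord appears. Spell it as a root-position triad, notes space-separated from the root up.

ii° is built on scale degree 2, which is Bb in both Ab major and its parallel. In Ab minor the chord on Bb is Bb–Db–Fb.

Bb Db Fb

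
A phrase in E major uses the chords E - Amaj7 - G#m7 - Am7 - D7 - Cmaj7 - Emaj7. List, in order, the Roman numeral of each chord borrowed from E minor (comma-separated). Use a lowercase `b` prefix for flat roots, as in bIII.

iv7, bVII7, bVImaj7

The diatonic triads in E major are E, F#m, G#m, A, B, C#m, D#dim. E, Amaj7, G#m7 and Emaj7 all belong to that set. Am7 (A–C–E–G) doesn't fit — on degree 4 E major would have A (IV). Am7 is the degree-4 chord of E minor, so it is the borrowed iv7. But D7 (D–F#–A–C) is foreign: the diatonic vii° on degree 7 is D#dim, whereas D7 comes from E minor. It is labeled bVII7. But Cmaj7 (C–E–G–B) is foreign: the diatonic vi on degree 6 is C#m, whereas Cmaj7 comes from E minor. It is labeled bVImaj7.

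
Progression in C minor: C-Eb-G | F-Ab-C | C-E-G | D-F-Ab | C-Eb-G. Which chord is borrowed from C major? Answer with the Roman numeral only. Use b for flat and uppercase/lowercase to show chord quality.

In C minor (with V from harmonic minor) the diatonic chords are Cm, Ddim, Eb, Fm, G, Ab, Bb. Of the given chords, C–Eb–G = Cm, F–Ab–C = Fm and D–F–Ab = Ddim are diatonic. C–E–G doesn't fit — on degree 1 C minor would have Cm (i). C is the degree-1 chord of C major, so it is the borrowed I.

I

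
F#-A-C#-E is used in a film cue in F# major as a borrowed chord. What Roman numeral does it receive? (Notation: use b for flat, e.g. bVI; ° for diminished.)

The root F# is the diatonic 1st degree of F# major; the borrowing shows in the chord quality. F#–A–C#–E is a minor-seventh chord — the form found in F# minor, not the diatonic I (F#). Borrowed into F# major it is written i7.

i7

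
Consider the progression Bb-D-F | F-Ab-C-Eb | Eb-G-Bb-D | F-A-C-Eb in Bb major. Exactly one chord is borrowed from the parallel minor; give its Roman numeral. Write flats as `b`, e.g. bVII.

Bb major has the diatonic set Bb, Cm, Dm, Eb, F, Gm, Adim. Bb–D–F = Bb, Eb–G–Bb–D = Ebmaj7 and F–A–C–Eb = F7 all belong to that set. F–Ab–C–Eb doesn't fit — on degree 5 Bb major would have F (V). Fm7 is the degree-5 chord of Bb minor, so it is the borrowed v7.

v7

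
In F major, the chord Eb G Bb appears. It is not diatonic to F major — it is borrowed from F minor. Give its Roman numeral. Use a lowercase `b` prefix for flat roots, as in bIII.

bVII

In F major scale degree 7 is E; Eb is its lowered form, from F minor. Eb–G–Bb is a major chord — the form found in F minor, not the diatonic vii° (Edim). Borrowed into F major it is written bVII.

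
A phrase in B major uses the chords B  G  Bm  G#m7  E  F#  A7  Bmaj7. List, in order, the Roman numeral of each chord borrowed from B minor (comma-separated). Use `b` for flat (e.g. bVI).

B major has the diatonic set B, C#m, D#m, E, F#, G#m, A#dim. B, G#m7, E, F# and Bmaj7 all belong to that set. G (G–B–D) doesn't fit — on degree 6 B major would have G#m (vi). G is the degree-6 chord of B minor, so it is the borrowed bVI. Bm (B–D–F#) doesn't fit — on degree 1 B major would have B (I). Bm is the degree-1 chord of B minor, so it is the borrowed i. A7 (A–C#–E–G) is not: scale degree 7 in B major carries A#dim (vii°). In B minor the chord on that degree is A7, so here it functions as bVII7, borrowed from the parallel minor.

bVI, i, bVII7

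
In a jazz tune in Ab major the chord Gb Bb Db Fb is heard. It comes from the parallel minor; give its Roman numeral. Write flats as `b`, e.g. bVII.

bVII7

The root Gb is the lowered 7th scale degree — diatonically Ab major has G there. The diatonic chord on degree 7 would be Gdim (vii°), but Gb–Bb–Db–Fb is the dominant-seventh chord from Ab minor. As a borrowed chord it is labeled bVII7.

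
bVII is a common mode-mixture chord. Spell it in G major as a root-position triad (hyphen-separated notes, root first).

F-A-C

Scale degree 7 in G major is F#. bVII uses the lowered form, F, taken from G minor. Stacking thirds in G minor on F gives F–A–C.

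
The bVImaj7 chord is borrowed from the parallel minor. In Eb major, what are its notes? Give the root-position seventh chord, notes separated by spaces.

The root of bVImaj7 is the lowered 6th degree: C becomes Cb. Building the major-seventh chord from the parallel minor on Cb: Cb–Eb–Gb–Bb.

Cb Eb Gb Bb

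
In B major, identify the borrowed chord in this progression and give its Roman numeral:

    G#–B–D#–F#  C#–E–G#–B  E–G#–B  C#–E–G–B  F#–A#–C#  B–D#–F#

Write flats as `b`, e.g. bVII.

B major has the diatonic set B, C#m, D#m, E, F#, G#m, A#dim. G#–B–D#–F# = G#m7, C#–E–G#–B = C#m7, E–G#–B = E, F#–A#–C# = F# and B–D#–F# = B are all diatonic. C#–E–G–B doesn't fit — on degree 2 B major would have C#m (ii). C#m7b5 is the degree-2 chord of B minor, so it is the borrowed iiø7.

iiø7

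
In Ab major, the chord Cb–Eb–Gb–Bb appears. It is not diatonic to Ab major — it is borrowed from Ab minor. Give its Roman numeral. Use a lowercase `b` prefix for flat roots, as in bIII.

The root Cb is the lowered 3rd scale degree — diatonically Ab major has C there. Diatonically Ab major has Cm (iii) on that degree; Cb–Eb–Gb–Bb is instead the major-seventh chord native to Ab minor, so it takes the label bIIImaj7.

bIIImaj7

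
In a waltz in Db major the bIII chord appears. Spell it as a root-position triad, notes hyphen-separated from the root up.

Fb-Ab-Cb

bIII is built on the lowered scale degree 3. In Db major degree 3 is F; lowered it becomes Fb. Stacking thirds in Db minor on Fb gives Fb–Ab–Cb.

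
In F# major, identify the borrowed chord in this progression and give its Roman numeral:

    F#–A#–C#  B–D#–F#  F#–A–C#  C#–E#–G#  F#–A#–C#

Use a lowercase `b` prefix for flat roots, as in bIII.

The diatonic triads in F# major are F#, G#m, A#m, B, C#, D#m, E#dim. F#–A#–C# = F#, B–D#–F# = B and C#–E#–G# = C# are all diatonic. But F#–A–C# is foreign: the diatonic I on degree 1 is F#, whereas F#m comes from F# minor. It is labeled i.

i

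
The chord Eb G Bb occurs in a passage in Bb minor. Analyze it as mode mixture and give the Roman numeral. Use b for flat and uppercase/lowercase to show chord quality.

Eb is scale degree 4 in Bb minor. Diatonically Bb minor has Ebm (iv) on that degree; Eb–G–Bb is instead the major chord native to Bb major, so it takes the label IV.

IV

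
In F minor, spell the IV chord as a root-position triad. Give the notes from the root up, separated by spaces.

Bb D F

The root, Bb, is scale degree 4 — the same note in F minor and F major; only the chord quality changes. Building the major chord from the parallel major on Bb: Bb–D–F.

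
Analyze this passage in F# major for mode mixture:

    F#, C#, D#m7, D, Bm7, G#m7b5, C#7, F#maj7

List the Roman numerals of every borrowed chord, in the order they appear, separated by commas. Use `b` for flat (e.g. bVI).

bVI, iv7, iiø7

The diatonic triads in F# major are F#, G#m, A#m, B, C#, D#m, E#dim. F#, C#, D#m7, C#7 and F#maj7 all belong to that set. But D (D–F#–A) is foreign: the diatonic vi on degree 6 is D#m, whereas D comes from F# minor. It is labeled bVI. Bm7 (B–D–F#–A) is not: scale degree 4 in F# major carries B (IV). In F# minor the chord on that degree is Bm7, so here it functions as iv7, borrowed from the parallel minor. G#m7b5 (G#–B–D–F#) is not: scale degree 2 in F# major carries G#m (ii). In F# minor the chord on that degree is G#m7b5, so here it functions as iiø7, borrowed from the parallel minor.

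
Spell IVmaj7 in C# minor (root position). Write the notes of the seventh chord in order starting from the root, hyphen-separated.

The root, F#, is scale degree 4 — the same note in C# minor and C# major; only the chord quality changes. In C# major the chord on F# is F#–A#–C#–E#.

F#-A#-C#-E#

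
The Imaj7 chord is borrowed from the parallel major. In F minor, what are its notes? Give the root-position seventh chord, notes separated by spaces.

F A C E

Imaj7 is built on scale degree 1, which is F in both F minor and its parallel. Building the major-seventh chord from the parallel major on F: F–A–C–E.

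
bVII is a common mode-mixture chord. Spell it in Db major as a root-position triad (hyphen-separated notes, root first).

The root of bVII is the lowered 7th degree: C becomes Cb. Building the major chord from the parallel minor on Cb: Cb–Eb–Gb.

Cb-Eb-Gb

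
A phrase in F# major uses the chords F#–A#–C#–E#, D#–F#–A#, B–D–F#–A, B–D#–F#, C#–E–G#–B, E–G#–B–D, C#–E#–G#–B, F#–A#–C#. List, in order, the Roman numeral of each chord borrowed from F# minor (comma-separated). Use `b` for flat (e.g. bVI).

iv7, v7, bVII7

In F# major the diatonic chords are F#, G#m, A#m, B, C#, D#m, E#dim. F#–A#–C#–E# = F#maj7, D#–F#–A# = D#m, B–D#–F# = B, C#–E#–G#–B = C#7 and F#–A#–C# = F# all belong to that set. B–D–F#–A doesn't fit — on degree 4 F# major would have B (IV). Bm7 is the degree-4 chord of F# minor, so it is the borrowed iv7. But C#–E–G#–B is foreign: the diatonic V on degree 5 is C#, whereas C#m7 comes from F# minor. It is labeled v7. But E–G#–B–D is foreign: the diatonic vii° on degree 7 is E#dim, whereas E7 comes from F# minor. It is labeled bVII7.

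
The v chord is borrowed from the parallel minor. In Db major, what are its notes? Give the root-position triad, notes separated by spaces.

The root, Ab, is scale degree 5 — the same note in Db major and Db minor; only the chord quality changes. Stacking thirds in Db minor on Ab gives Ab–Cb–Eb.

Ab Cb Eb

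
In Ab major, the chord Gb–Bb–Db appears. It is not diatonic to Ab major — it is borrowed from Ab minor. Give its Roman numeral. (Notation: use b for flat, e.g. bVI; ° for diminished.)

Gb is the lowered form of scale degree 7 in Ab major (the diatonic degree 7 is G). Diatonically Ab major has Gdim (vii°) on that degree; Gb–Bb–Db is instead the major chord native to Ab minor, so it takes the label bVII.

bVII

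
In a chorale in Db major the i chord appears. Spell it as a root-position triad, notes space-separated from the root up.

The root, Db, is scale degree 1 — the same note in Db major and Db minor; only the chord quality changes. Building the minor chord from the parallel minor on Db: Db–Fb–Ab.

Db Fb Ab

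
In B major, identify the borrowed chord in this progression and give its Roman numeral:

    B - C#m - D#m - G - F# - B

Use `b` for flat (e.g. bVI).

In B major the diatonic chords are B, C#m, D#m, E, F#, G#m, A#dim. Of the given chords, B, C#m, D#m and F# are diatonic. G (G–B–D) is not: scale degree 6 in B major carries G#m (vi). In B minor the chord on that degree is G, so here it functions as bVI, borrowed from the parallel minor.

bVI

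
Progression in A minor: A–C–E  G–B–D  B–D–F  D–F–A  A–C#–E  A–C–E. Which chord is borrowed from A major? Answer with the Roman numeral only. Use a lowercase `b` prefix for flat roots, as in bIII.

I

The diatonic triads in A minor (with V from harmonic minor) are Am, Bdim, C, Dm, E, F, G. Of the given chords, A–C–E = Am, G–B–D = G, B–D–F = Bdim and D–F–A = Dm are diatonic. A–C#–E is not: scale degree 1 in A minor carries Am (i). In A major the chord on that degree is A, so here it functions as I, borrowed from the parallel major.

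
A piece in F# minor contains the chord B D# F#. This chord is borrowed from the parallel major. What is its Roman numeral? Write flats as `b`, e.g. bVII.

IV

B is scale degree 4 in F# minor. Diatonically F# minor has Bm (iv) on that degree; B–D#–F# is instead the major chord native to F# major, so it takes the label IV.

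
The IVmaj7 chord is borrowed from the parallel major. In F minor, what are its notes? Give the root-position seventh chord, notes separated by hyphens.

Bb-D-F-A

IVmaj7 is built on scale degree 4, which is Bb in both F minor and its parallel. Stacking thirds in F major on Bb gives Bb–D–F–A.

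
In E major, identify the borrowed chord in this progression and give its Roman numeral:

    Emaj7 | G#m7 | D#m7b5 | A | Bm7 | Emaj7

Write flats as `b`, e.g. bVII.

v7

The diatonic triads in E major are E, F#m, G#m, A, B, C#m, D#dim. Of the given chords, Emaj7, G#m7, D#m7b5 and A are diatonic. But Bm7 (B–D–F#–A) is foreign: the diatonic V on degree 5 is B, whereas Bm7 comes from E minor. It is labeled v7.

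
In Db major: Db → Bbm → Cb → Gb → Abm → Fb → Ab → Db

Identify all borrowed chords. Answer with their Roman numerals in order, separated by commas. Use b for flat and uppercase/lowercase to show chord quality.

bVII, v, bIII

Db major has the diatonic set Db, Ebm, Fm, Gb, Ab, Bbm, Cdim. Of the given chords, Db, Bbm, Gb and Ab are diatonic. Cb (Cb–Eb–Gb) is not: scale degree 7 in Db major carries Cdim (vii°). In Db minor the chord on that degree is Cb, so here it functions as bVII, borrowed from the parallel minor. Abm (Ab–Cb–Eb) is not: scale degree 5 in Db major carries Ab (V). In Db minor the chord on that degree is Abm, so here it functions as v, borrowed from the parallel minor. Fb (Fb–Ab–Cb) is not: scale degree 3 in Db major carries Fm (iii). In Db minor the chord on that degree is Fb, so here it functions as bIII, borrowed from the parallel minor.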